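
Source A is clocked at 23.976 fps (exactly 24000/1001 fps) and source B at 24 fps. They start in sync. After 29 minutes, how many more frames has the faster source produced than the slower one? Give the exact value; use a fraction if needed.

29 min = 1740 s.
A emits 24000/1001 × 1740 = 41760000/1001 frames; B emits 24 × 1740 = 41760.
Difference = 41760/1001 frames (≈ 41.7183); B is ahead of A.

41760/1001 frames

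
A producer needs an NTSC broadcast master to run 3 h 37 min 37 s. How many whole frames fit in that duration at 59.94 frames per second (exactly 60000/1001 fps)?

782637 frames

3 h 37 min 37 s = 13057 s.
Frames = 13057 × 60000/1001 = 71220000/91 ≈ 782637.3626.
Complete frames: 782637.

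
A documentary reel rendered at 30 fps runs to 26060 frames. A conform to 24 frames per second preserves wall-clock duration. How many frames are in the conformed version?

20848 frames

Target frames = source frames × (target rate / source rate) = 26060 × (24)/(30) = 26060 × 4/5 = 20848.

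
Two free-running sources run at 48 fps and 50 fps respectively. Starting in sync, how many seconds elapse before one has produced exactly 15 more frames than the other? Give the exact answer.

The gap grows by |50 − 48| = 2 frames per second.
Time for a 15-frame gap: 15 ÷ (2) = 7.5 s.

7.5 seconds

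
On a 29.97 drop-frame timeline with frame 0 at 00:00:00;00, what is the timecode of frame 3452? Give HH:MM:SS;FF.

00:01:55;04

Ten DF minutes hold 17982 frames, so frame 3452 lies in block 0 (frames 0–17981) with 3452 frames into that block.
The block's first minute is 1800 frames and the rest 1798 each; 3452 frames reaches minute 1, so 0 × 18 + 1 × 2 = 2 labels have been skipped so far.
Adding those back, label number 3452 + 2 = 3454 at 30 labels/s is 115 s + 4 f = 0 h 1 min 55 s frame 4, i.e. 00:01:55;04.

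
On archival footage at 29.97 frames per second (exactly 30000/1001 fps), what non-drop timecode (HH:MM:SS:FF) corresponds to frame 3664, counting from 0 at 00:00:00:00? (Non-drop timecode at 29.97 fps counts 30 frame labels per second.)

3664 ÷ 30 = 122 full seconds, remainder 4 frames.
122 s = 0 h 2 min 2 s.
Timecode: 00:02:02:04.

00:02:02:04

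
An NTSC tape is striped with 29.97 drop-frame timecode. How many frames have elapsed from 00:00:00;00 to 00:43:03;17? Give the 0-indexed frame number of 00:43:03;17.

77429

As if non-drop at 30 labels/s: (0 × 3600 + 43 × 60 + 3) × 30 + 17 = 77507.
Minute boundaries passed: 43; those not divisible by 10: 43 − 4 = 39; dropped labels = 2 × 39 = 78.
Actual frame index = 77507 − 78 = 77429.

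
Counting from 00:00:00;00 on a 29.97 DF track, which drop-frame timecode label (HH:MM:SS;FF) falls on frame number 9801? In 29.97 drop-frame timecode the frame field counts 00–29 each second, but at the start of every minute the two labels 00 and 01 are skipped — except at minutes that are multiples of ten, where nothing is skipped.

Ten DF minutes hold 17982 frames, so frame 9801 lies in block 0 (frames 0–17981) with 9801 frames into that block.
The block's first minute is 1800 frames and the rest 1798 each; 9801 frames reaches minute 5, so 0 × 18 + 5 × 2 = 10 labels have been skipped so far.
Adding those back, label number 9801 + 10 = 9811 at 30 labels/s is 327 s + 1 f = 0 h 5 min 27 s frame 1, i.e. 00:05:27;01.

00:05:27;01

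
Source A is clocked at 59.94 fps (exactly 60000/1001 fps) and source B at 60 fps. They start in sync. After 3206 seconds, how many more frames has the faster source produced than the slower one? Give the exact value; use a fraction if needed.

A emits 60000/1001 × 3206 = 27480000/143 frames; B emits 60 × 3206 = 192360.
Difference = 27480/143 frames (≈ 192.1678); B is ahead of A.

27480/143 frames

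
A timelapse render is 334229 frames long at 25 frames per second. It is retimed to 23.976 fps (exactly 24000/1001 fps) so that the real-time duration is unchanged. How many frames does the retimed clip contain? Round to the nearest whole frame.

320539 frames

Frames at target rate = 334229 × (24000/1001) / (25) = 45837120/143 ≈ 320539.301.
Nearest whole frame: 320539.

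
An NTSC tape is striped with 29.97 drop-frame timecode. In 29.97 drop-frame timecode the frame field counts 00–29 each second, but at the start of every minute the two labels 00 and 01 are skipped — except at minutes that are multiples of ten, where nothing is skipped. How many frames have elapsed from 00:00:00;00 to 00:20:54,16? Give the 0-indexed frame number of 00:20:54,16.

Complete 10-minute blocks: 2, each 17982 frames → 35964.
Remaining 0 whole minutes in the current block: 0 frames.
Within the current minute: 54 × 30 + 16 = 1636. Total = 35964 + 0 + 1636 = 37600.

37600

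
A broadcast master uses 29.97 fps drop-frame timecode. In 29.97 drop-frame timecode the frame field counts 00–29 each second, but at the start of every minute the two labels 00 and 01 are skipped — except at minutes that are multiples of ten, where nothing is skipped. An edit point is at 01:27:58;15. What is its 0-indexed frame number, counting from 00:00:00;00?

As if non-drop at 30 labels/s: (1 × 3600 + 27 × 60 + 58) × 30 + 15 = 158355.
Minute boundaries passed: 87; those not divisible by 10: 87 − 8 = 79; dropped labels = 2 × 79 = 158.
Actual frame index = 158355 − 158 = 158197.

158197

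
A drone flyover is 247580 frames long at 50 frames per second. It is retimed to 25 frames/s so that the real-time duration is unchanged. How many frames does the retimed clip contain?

123790 frames

Frames at target rate = 247580 × (25) / (50) = 123790.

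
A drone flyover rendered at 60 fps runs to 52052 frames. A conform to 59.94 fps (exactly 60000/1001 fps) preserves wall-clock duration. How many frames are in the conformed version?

52000 frames

Target frames = source frames × (target rate / source rate) = 52052 × (60000/1001)/(60) = 52052 × 1000/1001 = 52000.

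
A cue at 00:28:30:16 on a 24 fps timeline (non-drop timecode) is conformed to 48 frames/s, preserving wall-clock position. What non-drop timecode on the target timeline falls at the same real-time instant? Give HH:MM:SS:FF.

00:28:30:32

Source frame index: (0×3600 + 28×60 + 30) × 24 + 16 = 41056.
Real time: 41056 / (24) = 5132/3 s.
Target frame: (5132/3) × (48) = 82112.
At 48 labels/s: frame 82112 → 00:28:30:32.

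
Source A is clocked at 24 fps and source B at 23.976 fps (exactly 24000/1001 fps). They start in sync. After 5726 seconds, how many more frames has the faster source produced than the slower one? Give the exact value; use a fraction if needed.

A emits 24 × 5726 = 137424 frames; B emits 24000/1001 × 5726 = 19632000/143.
Difference = 19632/143 frames (≈ 137.2867); B is behind A.

19632/143 frames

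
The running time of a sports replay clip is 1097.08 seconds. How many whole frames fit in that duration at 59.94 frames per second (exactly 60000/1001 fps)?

Frames = 1097.08 × 60000/1001 = 65824800/1001 ≈ 65759.0410.
Complete frames: 65759.

65759 frames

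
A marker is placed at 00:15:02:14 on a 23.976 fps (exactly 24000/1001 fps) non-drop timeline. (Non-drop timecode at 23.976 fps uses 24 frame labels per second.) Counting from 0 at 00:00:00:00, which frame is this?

21662

Total seconds to the label: (0 × 3600 + 15 × 60 + 2) = 902.
Frame index = 902 × 24 + 14 = 21662.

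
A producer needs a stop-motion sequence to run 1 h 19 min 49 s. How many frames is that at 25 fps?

119725 frames

1 h 19 min 49 s = 4789 s.
Frames = 4789 × 25 = 119725.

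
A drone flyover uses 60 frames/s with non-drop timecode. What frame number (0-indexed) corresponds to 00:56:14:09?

Total seconds to the label: (0 × 3600 + 56 × 60 + 14) = 3374.
Frame index = 3374 × 60 + 9 = 202449.

frame 202449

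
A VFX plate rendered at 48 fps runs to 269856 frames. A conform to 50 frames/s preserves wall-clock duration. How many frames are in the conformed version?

281100 frames

Target frames = source frames × (target rate / source rate) = 269856 × (50)/(48) = 269856 × 25/24 = 281100.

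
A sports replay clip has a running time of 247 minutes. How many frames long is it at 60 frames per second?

247 min = 14820 s.
Frames = 14820 × 60 = 889200.

889200 frames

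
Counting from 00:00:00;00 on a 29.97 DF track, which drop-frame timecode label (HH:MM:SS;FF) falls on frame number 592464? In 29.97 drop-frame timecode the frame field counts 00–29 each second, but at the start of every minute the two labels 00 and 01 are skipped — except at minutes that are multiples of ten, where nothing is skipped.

Each 10-minute DF block holds 10 × 60 × 30 − 9 × 2 = 17982 frames. 592464 ÷ 17982 → 32 full blocks, remainder 17040.
Within the partial block the first minute is 1800 frames and each further minute 1798, so 9 further minute boundaries passed. Total skipped labels = 18 × 32 + 2 × 9 = 594.
Non-drop label index = 592464 + 594 = 593058; at 30 labels/s that is 05:29:28:18, i.e. DF 05:29:28;18.

05:29:28;18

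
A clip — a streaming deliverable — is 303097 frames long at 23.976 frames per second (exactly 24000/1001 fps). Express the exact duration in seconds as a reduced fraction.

Running time = 303097 ÷ (24000/1001) = 303097 × 1001/24000 = 303400097/24000 s.

303400097/24000 seconds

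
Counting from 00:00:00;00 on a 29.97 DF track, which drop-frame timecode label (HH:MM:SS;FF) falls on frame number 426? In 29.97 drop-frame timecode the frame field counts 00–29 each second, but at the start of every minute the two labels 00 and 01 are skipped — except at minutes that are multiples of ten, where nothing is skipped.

00:00:14;06

Each 10-minute DF block holds 10 × 60 × 30 − 9 × 2 = 17982 frames. 426 ÷ 17982 → 0 full blocks, remainder 426.
Within the partial block the first minute is 1800 frames and each further minute 1798, so 0 further minute boundaries passed. Total skipped labels = 18 × 0 + 2 × 0 = 0.
Non-drop label index = 426 + 0 = 426; at 30 labels/s that is 00:00:14:06, i.e. DF 00:00:14;06.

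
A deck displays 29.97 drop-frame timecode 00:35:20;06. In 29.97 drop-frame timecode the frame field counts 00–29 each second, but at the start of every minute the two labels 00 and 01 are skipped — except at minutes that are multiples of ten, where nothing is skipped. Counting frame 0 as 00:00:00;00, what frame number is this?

63542

As if non-drop at 30 labels/s: (0 × 3600 + 35 × 60 + 20) × 30 + 6 = 63606.
Minute boundaries passed: 35; those not divisible by 10: 35 − 3 = 32; dropped labels = 2 × 32 = 64.
Actual frame index = 63606 − 64 = 63542.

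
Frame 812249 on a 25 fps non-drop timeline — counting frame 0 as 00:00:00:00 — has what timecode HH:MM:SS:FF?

812249 ÷ 25 = 32489 full seconds, remainder 24 frames.
32489 s = 9 h 1 min 29 s.
Timecode: 09:01:29:24.

09:01:29:24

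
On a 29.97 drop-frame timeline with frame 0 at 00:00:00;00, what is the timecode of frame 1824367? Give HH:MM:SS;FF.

Each 10-minute DF block holds 10 × 60 × 30 − 9 × 2 = 17982 frames. 1824367 ÷ 17982 → 101 full blocks, remainder 8185.
Within the partial block the first minute is 1800 frames and each further minute 1798, so 4 further minute boundaries passed. Total skipped labels = 18 × 101 + 2 × 4 = 1826.
Non-drop label index = 1824367 + 1826 = 1826193; at 30 labels/s that is 16:54:33:03, i.e. DF 16:54:33;03.

16:54:33;03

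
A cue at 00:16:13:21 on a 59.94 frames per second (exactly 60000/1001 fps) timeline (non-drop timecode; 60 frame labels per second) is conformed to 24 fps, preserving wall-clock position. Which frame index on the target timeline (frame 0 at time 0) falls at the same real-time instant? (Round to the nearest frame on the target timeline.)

Source frame index: (0×3600 + 16×60 + 13) × 60 + 21 = 58401.
Real time: 58401 / (60000/1001) = 19486467/20000 s.
Target frame: (19486467/20000) × (24) = 58459401/2500 ≈ 23383.760 → 23384.

frame 23384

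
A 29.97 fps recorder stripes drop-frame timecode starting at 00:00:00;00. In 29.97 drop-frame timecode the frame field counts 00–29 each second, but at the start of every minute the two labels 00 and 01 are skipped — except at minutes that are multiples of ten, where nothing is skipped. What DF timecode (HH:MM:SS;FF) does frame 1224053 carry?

Each 10-minute DF block holds 10 × 60 × 30 − 9 × 2 = 17982 frames. 1224053 ÷ 17982 → 68 full blocks, remainder 1277.
Within the partial block the first minute is 1800 frames and each further minute 1798, so 0 further minute boundaries passed. Total skipped labels = 18 × 68 + 2 × 0 = 1224.
Non-drop label index = 1224053 + 1224 = 1225277; at 30 labels/s that is 11:20:42:17, i.e. DF 11:20:42;17.

11:20:42;17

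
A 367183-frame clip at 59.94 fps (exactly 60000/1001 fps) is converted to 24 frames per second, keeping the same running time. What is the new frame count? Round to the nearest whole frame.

Frames at target rate = 367183 × (24) / (60000/1001) = 367550183/2500 ≈ 147020.073.
Nearest whole frame: 147020.

147020 frames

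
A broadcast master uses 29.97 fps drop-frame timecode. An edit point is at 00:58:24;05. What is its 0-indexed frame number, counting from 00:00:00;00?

105019

Complete 10-minute blocks: 5, each 17982 frames → 89910.
Remaining 8 whole minutes in the current block: 1800 + 7 × 1798 = 14386 frames.
Within the current minute: 24 × 30 + 5 − 2 = 723 (labels ;00/;01 skipped at this minute). Total = 89910 + 14386 + 723 = 105019.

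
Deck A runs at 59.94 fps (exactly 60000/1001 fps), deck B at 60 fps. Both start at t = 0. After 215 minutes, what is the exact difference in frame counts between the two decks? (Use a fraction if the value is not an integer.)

215 min = 12900 s.
A emits 60000/1001 × 12900 = 774000000/1001 frames; B emits 60 × 12900 = 774000.
Difference = 774000/1001 frames (≈ 773.2268); B is ahead of A.

774000/1001 frames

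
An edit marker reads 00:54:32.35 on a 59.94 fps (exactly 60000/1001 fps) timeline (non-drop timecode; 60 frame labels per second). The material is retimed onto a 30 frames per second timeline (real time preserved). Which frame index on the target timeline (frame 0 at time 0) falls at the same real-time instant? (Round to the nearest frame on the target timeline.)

Source frame index: (0×3600 + 54×60 + 32) × 60 + 35 = 196355.
Real time: 196355 / (60000/1001) = 39310271/12000 s.
Target frame: (39310271/12000) × (30) = 39310271/400 ≈ 98275.678 → 98276.

frame 98276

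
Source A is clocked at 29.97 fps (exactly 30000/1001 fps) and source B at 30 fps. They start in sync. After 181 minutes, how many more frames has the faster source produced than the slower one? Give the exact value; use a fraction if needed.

325800/1001 frames

181 min = 10860 s.
A emits 30000/1001 × 10860 = 325800000/1001 frames; B emits 30 × 10860 = 325800.
Difference = 325800/1001 frames (≈ 325.4745); B is ahead of A.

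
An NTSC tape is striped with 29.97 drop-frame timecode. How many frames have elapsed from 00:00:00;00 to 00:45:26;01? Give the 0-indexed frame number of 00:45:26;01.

81699

Complete 10-minute blocks: 4, each 17982 frames → 71928.
Remaining 5 whole minutes in the current block: 1800 + 4 × 1798 = 8992 frames.
Within the current minute: 26 × 30 + 1 − 2 = 779 (labels ;00/;01 skipped at this minute). Total = 71928 + 8992 + 779 = 81699.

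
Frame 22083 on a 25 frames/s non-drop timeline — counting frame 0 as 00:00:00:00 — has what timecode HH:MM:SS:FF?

00:14:43:08

22083 ÷ 25 = 883 full seconds, remainder 8 frames.
883 s = 0 h 14 min 43 s.
Timecode: 00:14:43:08.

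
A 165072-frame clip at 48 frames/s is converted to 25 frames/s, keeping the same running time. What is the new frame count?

Target frames = source frames × (target rate / source rate) = 165072 × (25)/(48) = 165072 × 25/48 = 85975.

85975 frames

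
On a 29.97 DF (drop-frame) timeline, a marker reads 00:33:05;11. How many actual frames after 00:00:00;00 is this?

59501

As if non-drop at 30 labels/s: (0 × 3600 + 33 × 60 + 5) × 30 + 11 = 59561.
Minute boundaries passed: 33; those not divisible by 10: 33 − 3 = 30; dropped labels = 2 × 30 = 60.
Actual frame index = 59561 − 60 = 59501.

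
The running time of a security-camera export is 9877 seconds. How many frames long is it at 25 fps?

246925 frames

Frames = 9877 × 25 = 246925.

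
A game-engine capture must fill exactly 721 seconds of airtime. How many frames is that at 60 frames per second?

Frames = 721 × 60 = 43260.

43260 frames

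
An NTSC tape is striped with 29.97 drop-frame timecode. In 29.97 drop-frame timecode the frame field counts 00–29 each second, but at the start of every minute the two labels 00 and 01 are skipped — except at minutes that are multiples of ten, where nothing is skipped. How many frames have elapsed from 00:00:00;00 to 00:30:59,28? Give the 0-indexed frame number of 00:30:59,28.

55744

Complete 10-minute blocks: 3, each 17982 frames → 53946.
Remaining 0 whole minutes in the current block: 0 frames.
Within the current minute: 59 × 30 + 28 = 1798. Total = 53946 + 0 + 1798 = 55744.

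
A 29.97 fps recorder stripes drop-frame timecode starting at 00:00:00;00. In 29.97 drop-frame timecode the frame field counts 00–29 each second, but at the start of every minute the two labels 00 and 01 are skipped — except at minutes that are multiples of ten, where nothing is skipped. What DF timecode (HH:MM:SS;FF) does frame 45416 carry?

Ten DF minutes hold 17982 frames, so frame 45416 lies in block 2 (frames 35964–53945) with 9452 frames into that block.
The block's first minute is 1800 frames and the rest 1798 each; 9452 frames reaches minute 5, so 2 × 18 + 5 × 2 = 46 labels have been skipped so far.
Adding those back, label number 45416 + 46 = 45462 at 30 labels/s is 1515 s + 12 f = 0 h 25 min 15 s frame 12, i.e. 00:25:15;12.

00:25:15;12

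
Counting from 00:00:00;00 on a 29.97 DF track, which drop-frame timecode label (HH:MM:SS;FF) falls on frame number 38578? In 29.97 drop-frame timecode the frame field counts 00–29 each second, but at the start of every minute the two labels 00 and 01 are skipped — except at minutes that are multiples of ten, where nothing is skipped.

00:21:27;06

Each 10-minute DF block holds 10 × 60 × 30 − 9 × 2 = 17982 frames. 38578 ÷ 17982 → 2 full blocks, remainder 2614.
Within the partial block the first minute is 1800 frames and each further minute 1798, so 1 further minute boundary passed. Total skipped labels = 18 × 2 + 2 × 1 = 38.
Non-drop label index = 38578 + 38 = 38616; at 30 labels/s that is 00:21:27:06, i.e. DF 00:21:27;06.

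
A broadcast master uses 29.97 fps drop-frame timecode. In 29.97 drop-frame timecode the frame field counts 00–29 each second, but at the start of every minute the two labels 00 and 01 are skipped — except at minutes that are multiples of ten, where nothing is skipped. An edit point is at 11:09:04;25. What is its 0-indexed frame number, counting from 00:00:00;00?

Complete 10-minute blocks: 66, each 17982 frames → 1186812.
Remaining 9 whole minutes in the current block: 1800 + 8 × 1798 = 16184 frames.
Within the current minute: 4 × 30 + 25 − 2 = 143 (labels ;00/;01 skipped at this minute). Total = 1186812 + 16184 + 143 = 1203139.

1203139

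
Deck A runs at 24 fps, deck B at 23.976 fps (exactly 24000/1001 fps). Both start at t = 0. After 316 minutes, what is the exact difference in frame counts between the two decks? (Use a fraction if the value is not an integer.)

316 min = 18960 s.
A emits 24 × 18960 = 455040 frames; B emits 24000/1001 × 18960 = 455040000/1001.
Difference = 455040/1001 frames (≈ 454.5854); B is behind A.

455040/1001 frames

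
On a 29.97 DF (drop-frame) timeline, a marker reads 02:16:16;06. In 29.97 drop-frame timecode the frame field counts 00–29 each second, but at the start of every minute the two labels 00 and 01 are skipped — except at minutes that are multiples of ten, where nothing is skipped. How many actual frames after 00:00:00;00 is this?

As if non-drop at 30 labels/s: (2 × 3600 + 16 × 60 + 16) × 30 + 6 = 245286.
Minute boundaries passed: 136; those not divisible by 10: 136 − 13 = 123; dropped labels = 2 × 123 = 246.
Actual frame index = 245286 − 246 = 245040.

245040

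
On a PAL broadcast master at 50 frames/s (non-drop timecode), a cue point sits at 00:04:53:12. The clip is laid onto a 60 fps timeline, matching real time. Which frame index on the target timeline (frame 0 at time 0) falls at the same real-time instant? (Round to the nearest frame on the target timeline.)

Source frame index: (0×3600 + 4×60 + 53) × 50 + 12 = 14662.
Real time: 14662 / (50) = 7331/25 s.
Target frame: (7331/25) × (60) = 87972/5 ≈ 17594.400 → 17594.

frame 17594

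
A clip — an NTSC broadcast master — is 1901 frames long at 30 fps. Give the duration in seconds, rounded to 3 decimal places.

Running time = 1901 × 1/30 = 1901/30 s ≈ 63.367 s.

63.367 seconds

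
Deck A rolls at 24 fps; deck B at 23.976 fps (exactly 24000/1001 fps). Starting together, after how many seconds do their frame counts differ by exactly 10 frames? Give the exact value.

The gap grows by |24000/1001 − 24| = 24/1001 frames per second.
Time for a 10-frame gap: 10 ÷ (24/1001) = 5005/12 s.

5005/12 seconds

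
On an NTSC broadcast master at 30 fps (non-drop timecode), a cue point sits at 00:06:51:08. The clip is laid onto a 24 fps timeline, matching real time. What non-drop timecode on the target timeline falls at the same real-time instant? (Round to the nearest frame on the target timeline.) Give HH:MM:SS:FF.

00:06:51:06

Source frame index: (0×3600 + 6×60 + 51) × 30 + 8 = 12338.
Real time: 12338 / (30) = 6169/15 s.
Target frame: (6169/15) × (24) = 49352/5 ≈ 9870.400 → 9870.
At 24 labels/s: frame 9870 → 00:06:51:06.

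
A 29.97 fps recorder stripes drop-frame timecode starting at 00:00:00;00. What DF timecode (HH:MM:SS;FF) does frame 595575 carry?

05:31:12;11

Each 10-minute DF block holds 10 × 60 × 30 − 9 × 2 = 17982 frames. 595575 ÷ 17982 → 33 full blocks, remainder 2169.
Within the partial block the first minute is 1800 frames and each further minute 1798, so 1 further minute boundary passed. Total skipped labels = 18 × 33 + 2 × 1 = 596.
Non-drop label index = 595575 + 596 = 596171; at 30 labels/s that is 05:31:12:11, i.e. DF 05:31:12;11.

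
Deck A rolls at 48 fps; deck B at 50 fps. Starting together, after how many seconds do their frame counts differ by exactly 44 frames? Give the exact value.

22 seconds

The gap grows by |50 − 48| = 2 frames per second.
Time for a 44-frame gap: 44 ÷ (2) = 22 s.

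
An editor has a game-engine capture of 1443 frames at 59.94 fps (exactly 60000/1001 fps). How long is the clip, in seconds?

24.07405 seconds

Running time = 1443 / (60000/1001) = 24.07405 s.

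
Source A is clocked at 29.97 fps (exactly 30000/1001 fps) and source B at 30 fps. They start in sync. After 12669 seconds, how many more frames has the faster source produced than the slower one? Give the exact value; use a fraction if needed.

A emits 30000/1001 × 12669 = 380070000/1001 frames; B emits 30 × 12669 = 380070.
Difference = 380070/1001 frames (≈ 379.6903); B is ahead of A.

380070/1001 frames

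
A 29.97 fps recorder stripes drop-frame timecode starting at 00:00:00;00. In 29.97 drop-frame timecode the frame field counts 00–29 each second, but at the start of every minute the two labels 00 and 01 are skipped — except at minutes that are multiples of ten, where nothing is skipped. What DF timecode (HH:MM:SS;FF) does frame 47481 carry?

00:26:24;09

Ten DF minutes hold 17982 frames, so frame 47481 lies in block 2 (frames 35964–53945) with 11517 frames into that block.
The block's first minute is 1800 frames and the rest 1798 each; 11517 frames reaches minute 6, so 2 × 18 + 6 × 2 = 48 labels have been skipped so far.
Adding those back, label number 47481 + 48 = 47529 at 30 labels/s is 1584 s + 9 f = 0 h 26 min 24 s frame 9, i.e. 00:26:24;09.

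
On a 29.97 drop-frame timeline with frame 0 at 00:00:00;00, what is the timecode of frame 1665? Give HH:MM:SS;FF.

00:00:55;15

Each 10-minute DF block holds 10 × 60 × 30 − 9 × 2 = 17982 frames. 1665 ÷ 17982 → 0 full blocks, remainder 1665.
Within the partial block the first minute is 1800 frames and each further minute 1798, so 0 further minute boundaries passed. Total skipped labels = 18 × 0 + 2 × 0 = 0.
Non-drop label index = 1665 + 0 = 1665; at 30 labels/s that is 00:00:55:15, i.e. DF 00:00:55;15.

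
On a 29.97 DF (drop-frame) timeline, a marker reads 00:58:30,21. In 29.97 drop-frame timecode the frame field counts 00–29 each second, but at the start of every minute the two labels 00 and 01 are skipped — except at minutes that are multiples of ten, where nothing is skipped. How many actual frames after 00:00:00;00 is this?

As if non-drop at 30 labels/s: (0 × 3600 + 58 × 60 + 30) × 30 + 21 = 105321.
Minute boundaries passed: 58; those not divisible by 10: 58 − 5 = 53; dropped labels = 2 × 53 = 106.
Actual frame index = 105321 − 106 = 105215.

105215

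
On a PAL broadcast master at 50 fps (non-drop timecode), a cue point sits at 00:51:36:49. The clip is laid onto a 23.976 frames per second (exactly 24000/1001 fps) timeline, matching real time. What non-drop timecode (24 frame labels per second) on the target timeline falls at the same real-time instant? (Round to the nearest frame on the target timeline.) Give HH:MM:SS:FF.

00:51:33:21

Source frame index: (0×3600 + 51×60 + 36) × 50 + 49 = 154849.
Real time: 154849 / (50) = 154849/50 s.
Target frame: (154849/50) × (24000/1001) = 74327520/1001 ≈ 74253.267 → 74253.
At 24 labels/s: frame 74253 → 00:51:33:21.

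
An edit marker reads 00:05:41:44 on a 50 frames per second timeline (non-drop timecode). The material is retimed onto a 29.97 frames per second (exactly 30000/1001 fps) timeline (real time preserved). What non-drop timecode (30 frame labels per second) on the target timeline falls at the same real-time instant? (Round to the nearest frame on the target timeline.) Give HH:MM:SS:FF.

00:05:41:16

Source frame index: (0×3600 + 5×60 + 41) × 50 + 44 = 17094.
Real time: 17094 / (50) = 8547/25 s.
Target frame: (8547/25) × (30000/1001) = 133200/13 ≈ 10246.154 → 10246.
At 30 labels/s: frame 10246 → 00:05:41:16.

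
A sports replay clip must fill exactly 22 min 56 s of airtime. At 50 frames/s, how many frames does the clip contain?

68800 frames

22 min 56 s = 1376 s.
Frames = 1376 × 50 = 68800.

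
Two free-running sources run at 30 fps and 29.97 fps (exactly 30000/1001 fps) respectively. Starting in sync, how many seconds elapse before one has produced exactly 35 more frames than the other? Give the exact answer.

7007/6 seconds

The gap grows by |30000/1001 − 30| = 30/1001 frames per second.
Time for a 35-frame gap: 35 ÷ (30/1001) = 7007/6 s.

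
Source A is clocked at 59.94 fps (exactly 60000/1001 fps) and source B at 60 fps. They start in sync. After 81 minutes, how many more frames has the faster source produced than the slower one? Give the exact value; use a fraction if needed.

81 min = 4860 s.
A emits 60000/1001 × 4860 = 291600000/1001 frames; B emits 60 × 4860 = 291600.
Difference = 291600/1001 frames (≈ 291.3087); B is ahead of A.

291600/1001 frames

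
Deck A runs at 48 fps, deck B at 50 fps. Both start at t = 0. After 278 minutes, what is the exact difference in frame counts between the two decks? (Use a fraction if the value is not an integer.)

278 min = 16680 s.
A emits 48 × 16680 = 800640 frames; B emits 50 × 16680 = 834000.
Difference = 33360 frames; B is ahead of A.

33360 frames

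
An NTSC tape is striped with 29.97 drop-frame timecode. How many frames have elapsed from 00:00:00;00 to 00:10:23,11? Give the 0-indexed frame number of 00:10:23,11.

Complete 10-minute blocks: 1, each 17982 frames → 17982.
Remaining 0 whole minutes in the current block: 0 frames.
Within the current minute: 23 × 30 + 11 = 701. Total = 17982 + 0 + 701 = 18683.

18683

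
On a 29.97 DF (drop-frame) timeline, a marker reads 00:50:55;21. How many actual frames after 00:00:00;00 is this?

As if non-drop at 30 labels/s: (0 × 3600 + 50 × 60 + 55) × 30 + 21 = 91671.
Minute boundaries passed: 50; those not divisible by 10: 50 − 5 = 45; dropped labels = 2 × 45 = 90.
Actual frame index = 91671 − 90 = 91581.

91581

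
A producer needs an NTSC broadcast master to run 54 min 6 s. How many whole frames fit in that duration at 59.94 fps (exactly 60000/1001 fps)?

194565 frames

54 min 6 s = 3246 s.
Frames = 3246 × 60000/1001 = 194760000/1001 ≈ 194565.4346.
Complete frames: 194565.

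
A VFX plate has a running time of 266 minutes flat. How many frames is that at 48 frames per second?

766080 frames

266 min = 15960 s.
Frames = 15960 × 48 = 766080.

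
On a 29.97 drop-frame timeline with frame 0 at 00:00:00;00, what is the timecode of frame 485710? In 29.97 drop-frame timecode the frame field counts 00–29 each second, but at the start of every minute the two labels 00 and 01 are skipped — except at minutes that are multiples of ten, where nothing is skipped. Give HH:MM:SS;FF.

Ten DF minutes hold 17982 frames, so frame 485710 lies in block 27 (frames 485514–503495) with 196 frames into that block.
The block's first minute is 1800 frames and the rest 1798 each; 196 frames reaches minute 0, so 27 × 18 + 0 × 2 = 486 labels have been skipped so far.
Adding those back, label number 485710 + 486 = 486196 at 30 labels/s is 16206 s + 16 f = 4 h 30 min 6 s frame 16, i.e. 04:30:06;16.

04:30:06;16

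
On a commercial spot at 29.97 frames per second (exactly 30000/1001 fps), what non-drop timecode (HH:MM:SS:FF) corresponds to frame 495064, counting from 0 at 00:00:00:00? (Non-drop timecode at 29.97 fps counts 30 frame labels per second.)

495064 ÷ 30 = 16502 full seconds, remainder 4 frames.
16502 s = 4 h 35 min 2 s.
Timecode: 04:35:02:04.

04:35:02:04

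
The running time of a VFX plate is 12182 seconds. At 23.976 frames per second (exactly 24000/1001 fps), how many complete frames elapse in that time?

292075 frames

Frames = 12182 × 24000/1001 = 292368000/1001 ≈ 292075.9241.
Complete frames: 292075.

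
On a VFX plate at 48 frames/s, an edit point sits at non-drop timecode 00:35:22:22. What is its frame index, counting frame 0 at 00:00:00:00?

Total seconds to the label: (0 × 3600 + 35 × 60 + 22) = 2122.
Frame index = 2122 × 48 + 22 = 101878.

frame 101878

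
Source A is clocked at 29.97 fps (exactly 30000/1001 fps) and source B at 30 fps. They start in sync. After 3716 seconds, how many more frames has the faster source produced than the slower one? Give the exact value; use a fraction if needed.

111480/1001 frames

A emits 30000/1001 × 3716 = 111480000/1001 frames; B emits 30 × 3716 = 111480.
Difference = 111480/1001 frames (≈ 111.3686); B is ahead of A.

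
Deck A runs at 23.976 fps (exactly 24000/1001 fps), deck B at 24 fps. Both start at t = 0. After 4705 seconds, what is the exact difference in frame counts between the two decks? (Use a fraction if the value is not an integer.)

A emits 24000/1001 × 4705 = 112920000/1001 frames; B emits 24 × 4705 = 112920.
Difference = 112920/1001 frames (≈ 112.8072); B is ahead of A.

112920/1001 frames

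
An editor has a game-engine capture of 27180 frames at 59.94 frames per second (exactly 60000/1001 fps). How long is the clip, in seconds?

Running time = 27180 / (60000/1001) = 453.453 s.

453.453 seconds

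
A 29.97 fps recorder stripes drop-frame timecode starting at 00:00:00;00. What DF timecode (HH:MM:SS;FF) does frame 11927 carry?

Each 10-minute DF block holds 10 × 60 × 30 − 9 × 2 = 17982 frames. 11927 ÷ 17982 → 0 full blocks, remainder 11927.
Within the partial block the first minute is 1800 frames and each further minute 1798, so 6 further minute boundaries passed. Total skipped labels = 18 × 0 + 2 × 6 = 12.
Non-drop label index = 11927 + 12 = 11939; at 30 labels/s that is 00:06:37:29, i.e. DF 00:06:37;29.

00:06:37;29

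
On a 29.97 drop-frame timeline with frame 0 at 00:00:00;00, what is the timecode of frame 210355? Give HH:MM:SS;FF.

01:56:58;25

Ten DF minutes hold 17982 frames, so frame 210355 lies in block 11 (frames 197802–215783) with 12553 frames into that block.
The block's first minute is 1800 frames and the rest 1798 each; 12553 frames reaches minute 6, so 11 × 18 + 6 × 2 = 210 labels have been skipped so far.
Adding those back, label number 210355 + 210 = 210565 at 30 labels/s is 7018 s + 25 f = 1 h 56 min 58 s frame 25, i.e. 01:56:58;25.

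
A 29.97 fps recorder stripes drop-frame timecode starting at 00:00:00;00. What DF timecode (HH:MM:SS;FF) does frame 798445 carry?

Ten DF minutes hold 17982 frames, so frame 798445 lies in block 44 (frames 791208–809189) with 7237 frames into that block.
The block's first minute is 1800 frames and the rest 1798 each; 7237 frames reaches minute 4, so 44 × 18 + 4 × 2 = 800 labels have been skipped so far.
Adding those back, label number 798445 + 800 = 799245 at 30 labels/s is 26641 s + 15 f = 7 h 24 min 1 s frame 15, i.e. 07:24:01;15.

07:24:01;15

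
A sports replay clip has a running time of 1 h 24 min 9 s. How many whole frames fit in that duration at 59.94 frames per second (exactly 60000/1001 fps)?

1 h 24 min 9 s = 5049 s.
Frames = 5049 × 60000/1001 = 27540000/91 ≈ 302637.3626.
Complete frames: 302637.

302637 frames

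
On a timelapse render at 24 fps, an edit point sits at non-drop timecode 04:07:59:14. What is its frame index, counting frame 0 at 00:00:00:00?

Total seconds to the label: (4 × 3600 + 7 × 60 + 59) = 14879.
Frame index = 14879 × 24 + 14 = 357110.

frame 357110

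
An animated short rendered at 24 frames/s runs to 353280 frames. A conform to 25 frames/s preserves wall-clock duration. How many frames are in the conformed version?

Target frames = source frames × (target rate / source rate) = 353280 × (25)/(24) = 353280 × 25/24 = 368000.

368000 frames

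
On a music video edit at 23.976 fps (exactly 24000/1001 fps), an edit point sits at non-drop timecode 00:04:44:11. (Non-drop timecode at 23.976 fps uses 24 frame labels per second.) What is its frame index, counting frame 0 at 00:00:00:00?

frame 6827

Total seconds to the label: (0 × 3600 + 4 × 60 + 44) = 284.
Frame index = 284 × 24 + 11 = 6827.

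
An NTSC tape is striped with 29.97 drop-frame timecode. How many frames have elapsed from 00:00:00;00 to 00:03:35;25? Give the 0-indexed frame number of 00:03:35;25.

6469

Complete 10-minute blocks: 0, each 17982 frames → 0.
Remaining 3 whole minutes in the current block: 1800 + 2 × 1798 = 5396 frames.
Within the current minute: 35 × 30 + 25 − 2 = 1073 (labels ;00/;01 skipped at this minute). Total = 0 + 5396 + 1073 = 6469.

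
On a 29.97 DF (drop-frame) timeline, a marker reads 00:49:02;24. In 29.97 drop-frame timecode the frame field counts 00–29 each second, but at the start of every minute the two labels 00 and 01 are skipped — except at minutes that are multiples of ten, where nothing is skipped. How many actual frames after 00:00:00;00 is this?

88194

Complete 10-minute blocks: 4, each 17982 frames → 71928.
Remaining 9 whole minutes in the current block: 1800 + 8 × 1798 = 16184 frames.
Within the current minute: 2 × 30 + 24 − 2 = 82 (labels ;00/;01 skipped at this minute). Total = 71928 + 16184 + 82 = 88194.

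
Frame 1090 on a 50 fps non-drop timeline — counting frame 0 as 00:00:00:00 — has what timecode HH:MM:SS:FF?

00:00:21:40

1090 ÷ 50 = 21 full seconds, remainder 40 frames.
21 s = 0 h 0 min 21 s.
Timecode: 00:00:21:40.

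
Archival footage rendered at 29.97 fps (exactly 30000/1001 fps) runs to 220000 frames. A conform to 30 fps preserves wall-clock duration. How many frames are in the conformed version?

220220 frames

Target frames = source frames × (target rate / source rate) = 220000 × (30)/(30000/1001) = 220000 × 1001/1000 = 220220.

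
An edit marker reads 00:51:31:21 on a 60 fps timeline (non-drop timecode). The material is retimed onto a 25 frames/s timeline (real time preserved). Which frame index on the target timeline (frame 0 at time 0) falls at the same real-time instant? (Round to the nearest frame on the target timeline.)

Source frame index: (0×3600 + 51×60 + 31) × 60 + 21 = 185481.
Real time: 185481 / (60) = 61827/20 s.
Target frame: (61827/20) × (25) = 309135/4 ≈ 77283.750 → 77284.

frame 77284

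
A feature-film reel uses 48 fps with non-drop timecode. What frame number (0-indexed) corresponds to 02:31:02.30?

Total seconds to the label: (2 × 3600 + 31 × 60 + 2) = 9062.
Frame index = 9062 × 48 + 30 = 435006.

frame 435006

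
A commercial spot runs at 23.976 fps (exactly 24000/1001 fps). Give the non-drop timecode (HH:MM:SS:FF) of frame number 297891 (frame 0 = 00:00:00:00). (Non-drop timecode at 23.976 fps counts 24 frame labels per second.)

03:26:52:03

297891 ÷ 24 = 12412 full seconds, remainder 3 frames.
12412 s = 3 h 26 min 52 s.
Timecode: 03:26:52:03.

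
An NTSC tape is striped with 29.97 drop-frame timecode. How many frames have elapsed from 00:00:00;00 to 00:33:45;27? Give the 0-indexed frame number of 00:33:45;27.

Complete 10-minute blocks: 3, each 17982 frames → 53946.
Remaining 3 whole minutes in the current block: 1800 + 2 × 1798 = 5396 frames.
Within the current minute: 45 × 30 + 27 − 2 = 1375 (labels ;00/;01 skipped at this minute). Total = 53946 + 5396 + 1375 = 60717.

60717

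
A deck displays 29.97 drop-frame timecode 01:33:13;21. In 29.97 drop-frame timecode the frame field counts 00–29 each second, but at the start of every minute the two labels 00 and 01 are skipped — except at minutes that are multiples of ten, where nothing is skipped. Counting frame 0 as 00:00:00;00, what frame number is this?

167643

Complete 10-minute blocks: 9, each 17982 frames → 161838.
Remaining 3 whole minutes in the current block: 1800 + 2 × 1798 = 5396 frames.
Within the current minute: 13 × 30 + 21 − 2 = 409 (labels ;00/;01 skipped at this minute). Total = 161838 + 5396 + 409 = 167643.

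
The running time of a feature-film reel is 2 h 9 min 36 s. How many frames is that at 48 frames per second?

373248 frames

2 h 9 min 36 s = 7776 s.
Frames = 7776 × 48 = 373248.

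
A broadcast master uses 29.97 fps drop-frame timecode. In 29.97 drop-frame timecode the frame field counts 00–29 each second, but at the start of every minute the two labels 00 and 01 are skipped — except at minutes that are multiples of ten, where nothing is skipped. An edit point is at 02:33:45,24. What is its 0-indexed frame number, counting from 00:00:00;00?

Complete 10-minute blocks: 15, each 17982 frames → 269730.
Remaining 3 whole minutes in the current block: 1800 + 2 × 1798 = 5396 frames.
Within the current minute: 45 × 30 + 24 − 2 = 1372 (labels ;00/;01 skipped at this minute). Total = 269730 + 5396 + 1372 = 276498.

276498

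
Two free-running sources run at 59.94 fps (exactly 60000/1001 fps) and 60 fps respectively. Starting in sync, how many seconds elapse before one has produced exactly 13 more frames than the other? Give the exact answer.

The gap grows by |60 − 60000/1001| = 60/1001 frames per second.
Time for a 13-frame gap: 13 ÷ (60/1001) = 13013/60 s.

13013/60 seconds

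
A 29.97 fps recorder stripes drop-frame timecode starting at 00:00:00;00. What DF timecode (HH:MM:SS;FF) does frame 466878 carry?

04:19:38;06

Ten DF minutes hold 17982 frames, so frame 466878 lies in block 25 (frames 449550–467531) with 17328 frames into that block.
The block's first minute is 1800 frames and the rest 1798 each; 17328 frames reaches minute 9, so 25 × 18 + 9 × 2 = 468 labels have been skipped so far.
Adding those back, label number 466878 + 468 = 467346 at 30 labels/s is 15578 s + 6 f = 4 h 19 min 38 s frame 6, i.e. 04:19:38;06.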